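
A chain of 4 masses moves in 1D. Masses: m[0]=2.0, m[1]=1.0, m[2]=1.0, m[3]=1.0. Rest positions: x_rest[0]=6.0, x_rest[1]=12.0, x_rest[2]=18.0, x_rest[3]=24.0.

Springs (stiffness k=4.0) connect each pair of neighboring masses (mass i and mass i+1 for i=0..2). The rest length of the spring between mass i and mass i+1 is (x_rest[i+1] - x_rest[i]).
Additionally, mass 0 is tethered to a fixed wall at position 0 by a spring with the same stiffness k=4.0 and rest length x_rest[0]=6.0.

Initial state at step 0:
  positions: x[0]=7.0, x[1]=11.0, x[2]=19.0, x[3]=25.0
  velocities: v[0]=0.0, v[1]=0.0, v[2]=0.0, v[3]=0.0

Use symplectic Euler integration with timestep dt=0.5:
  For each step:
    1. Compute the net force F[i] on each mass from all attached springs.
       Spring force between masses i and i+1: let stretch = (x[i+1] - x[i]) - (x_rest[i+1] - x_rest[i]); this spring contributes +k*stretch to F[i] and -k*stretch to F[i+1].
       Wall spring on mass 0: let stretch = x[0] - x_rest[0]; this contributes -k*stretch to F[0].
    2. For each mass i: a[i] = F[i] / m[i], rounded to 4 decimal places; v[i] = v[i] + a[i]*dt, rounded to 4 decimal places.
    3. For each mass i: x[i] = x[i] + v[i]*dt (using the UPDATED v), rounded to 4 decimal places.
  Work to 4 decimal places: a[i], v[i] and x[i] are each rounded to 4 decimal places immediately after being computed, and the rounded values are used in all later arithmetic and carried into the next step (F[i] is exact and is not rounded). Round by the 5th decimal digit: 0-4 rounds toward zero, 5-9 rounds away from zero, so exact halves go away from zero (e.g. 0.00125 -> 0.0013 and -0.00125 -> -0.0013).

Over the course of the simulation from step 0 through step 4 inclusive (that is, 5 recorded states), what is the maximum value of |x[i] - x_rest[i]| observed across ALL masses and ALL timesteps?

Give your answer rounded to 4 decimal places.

Answer: 3.0000

Derivation:
Step 0: x=[7.0000 11.0000 19.0000 25.0000] v=[0.0000 0.0000 0.0000 0.0000]
Step 1: x=[5.5000 15.0000 17.0000 25.0000] v=[-3.0000 8.0000 -4.0000 0.0000]
Step 2: x=[6.0000 11.5000 21.0000 23.0000] v=[1.0000 -7.0000 8.0000 -4.0000]
Step 3: x=[6.2500 12.0000 17.5000 25.0000] v=[0.5000 1.0000 -7.0000 4.0000]
Step 4: x=[6.2500 12.2500 16.0000 25.5000] v=[0.0000 0.5000 -3.0000 1.0000]
Max displacement = 3.0000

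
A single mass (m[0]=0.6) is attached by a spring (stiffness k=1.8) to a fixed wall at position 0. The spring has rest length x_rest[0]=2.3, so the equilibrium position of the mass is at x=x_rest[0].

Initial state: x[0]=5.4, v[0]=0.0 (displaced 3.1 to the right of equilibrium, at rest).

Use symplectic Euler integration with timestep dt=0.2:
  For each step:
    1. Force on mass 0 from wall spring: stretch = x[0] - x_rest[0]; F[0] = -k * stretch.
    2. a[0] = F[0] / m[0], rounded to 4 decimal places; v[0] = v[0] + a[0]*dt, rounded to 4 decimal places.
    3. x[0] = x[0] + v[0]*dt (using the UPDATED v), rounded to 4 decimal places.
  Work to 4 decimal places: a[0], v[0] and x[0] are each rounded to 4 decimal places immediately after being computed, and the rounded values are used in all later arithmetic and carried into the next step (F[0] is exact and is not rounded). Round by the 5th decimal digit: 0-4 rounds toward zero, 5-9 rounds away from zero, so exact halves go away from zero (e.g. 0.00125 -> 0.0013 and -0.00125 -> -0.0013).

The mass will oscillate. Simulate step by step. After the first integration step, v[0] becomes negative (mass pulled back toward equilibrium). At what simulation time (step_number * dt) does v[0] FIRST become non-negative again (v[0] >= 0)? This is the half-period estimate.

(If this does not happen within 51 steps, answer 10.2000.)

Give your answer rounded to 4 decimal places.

Step 0: x=[5.4000] v=[0.0000]
Step 1: x=[5.0280] v=[-1.8600]
Step 2: x=[4.3286] v=[-3.4968]
Step 3: x=[3.3858] v=[-4.7140]
Step 4: x=[2.3127] v=[-5.3655]
Step 5: x=[1.2381] v=[-5.3731]
Step 6: x=[0.2909] v=[-4.7360]
Step 7: x=[-0.4152] v=[-3.5305]
Step 8: x=[-0.7955] v=[-1.9014]
Step 9: x=[-0.8043] v=[-0.0441]
Step 10: x=[-0.4406] v=[1.8185]
First v>=0 after going negative at step 10, time=2.0000

Answer: 2.0000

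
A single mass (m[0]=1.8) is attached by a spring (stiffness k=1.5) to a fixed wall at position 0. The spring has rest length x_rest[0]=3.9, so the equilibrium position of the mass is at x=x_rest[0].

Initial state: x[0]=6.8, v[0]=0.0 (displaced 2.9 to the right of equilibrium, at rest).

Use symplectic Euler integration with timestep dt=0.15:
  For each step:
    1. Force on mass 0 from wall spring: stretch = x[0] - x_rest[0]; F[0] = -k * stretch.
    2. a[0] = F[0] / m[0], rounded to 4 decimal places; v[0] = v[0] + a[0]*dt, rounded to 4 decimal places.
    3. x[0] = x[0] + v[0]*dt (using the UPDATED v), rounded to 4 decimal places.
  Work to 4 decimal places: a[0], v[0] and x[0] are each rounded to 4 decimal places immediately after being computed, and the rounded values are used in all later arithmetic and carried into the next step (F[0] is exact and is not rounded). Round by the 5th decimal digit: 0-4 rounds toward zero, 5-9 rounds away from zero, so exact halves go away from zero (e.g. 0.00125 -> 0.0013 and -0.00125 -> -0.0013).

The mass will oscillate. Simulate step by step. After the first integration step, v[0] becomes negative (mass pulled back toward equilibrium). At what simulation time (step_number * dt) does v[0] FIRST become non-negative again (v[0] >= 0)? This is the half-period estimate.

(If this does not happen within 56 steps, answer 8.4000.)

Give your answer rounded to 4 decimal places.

Answer: 3.4500

Derivation:
Step 0: x=[6.8000] v=[0.0000]
Step 1: x=[6.7456] v=[-0.3625]
Step 2: x=[6.6379] v=[-0.7182]
Step 3: x=[6.4788] v=[-1.0604]
Step 4: x=[6.2714] v=[-1.3828]
Step 5: x=[6.0195] v=[-1.6792]
Step 6: x=[5.7279] v=[-1.9441]
Step 7: x=[5.4020] v=[-2.1726]
Step 8: x=[5.0479] v=[-2.3604]
Step 9: x=[4.6723] v=[-2.5039]
Step 10: x=[4.2822] v=[-2.6004]
Step 11: x=[3.8850] v=[-2.6482]
Step 12: x=[3.4881] v=[-2.6463]
Step 13: x=[3.0989] v=[-2.5948]
Step 14: x=[2.7247] v=[-2.4947]
Step 15: x=[2.3725] v=[-2.3478]
Step 16: x=[2.0490] v=[-2.1569]
Step 17: x=[1.7602] v=[-1.9255]
Step 18: x=[1.5115] v=[-1.6580]
Step 19: x=[1.3076] v=[-1.3594]
Step 20: x=[1.1523] v=[-1.0354]
Step 21: x=[1.0485] v=[-0.6919]
Step 22: x=[0.9982] v=[-0.3355]
Step 23: x=[1.0023] v=[0.0272]
First v>=0 after going negative at step 23, time=3.4500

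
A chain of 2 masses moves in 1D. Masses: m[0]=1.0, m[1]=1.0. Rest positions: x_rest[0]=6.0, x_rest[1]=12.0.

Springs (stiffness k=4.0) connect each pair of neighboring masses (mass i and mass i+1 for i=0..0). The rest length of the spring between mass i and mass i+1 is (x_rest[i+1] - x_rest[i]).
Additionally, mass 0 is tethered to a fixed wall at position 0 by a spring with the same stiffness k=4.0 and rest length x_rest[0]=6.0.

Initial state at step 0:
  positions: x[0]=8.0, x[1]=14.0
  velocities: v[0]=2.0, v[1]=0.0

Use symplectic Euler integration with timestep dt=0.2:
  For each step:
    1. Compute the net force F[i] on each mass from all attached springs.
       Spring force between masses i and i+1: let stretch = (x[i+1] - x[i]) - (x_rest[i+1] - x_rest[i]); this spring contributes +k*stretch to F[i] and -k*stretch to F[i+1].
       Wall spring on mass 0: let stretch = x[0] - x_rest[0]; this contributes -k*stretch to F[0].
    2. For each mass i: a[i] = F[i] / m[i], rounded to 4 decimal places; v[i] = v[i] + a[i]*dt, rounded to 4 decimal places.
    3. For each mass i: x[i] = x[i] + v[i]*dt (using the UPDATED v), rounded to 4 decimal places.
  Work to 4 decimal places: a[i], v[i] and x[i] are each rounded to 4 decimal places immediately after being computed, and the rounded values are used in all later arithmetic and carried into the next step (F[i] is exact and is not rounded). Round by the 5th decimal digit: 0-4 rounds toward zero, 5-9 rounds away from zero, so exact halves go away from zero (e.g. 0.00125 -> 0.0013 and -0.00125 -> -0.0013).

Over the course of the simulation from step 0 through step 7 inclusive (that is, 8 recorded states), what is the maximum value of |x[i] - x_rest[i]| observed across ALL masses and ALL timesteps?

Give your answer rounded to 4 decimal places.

Answer: 2.0800

Derivation:
Step 0: x=[8.0000 14.0000] v=[2.0000 0.0000]
Step 1: x=[8.0800 14.0000] v=[0.4000 0.0000]
Step 2: x=[7.8144 14.0128] v=[-1.3280 0.0640]
Step 3: x=[7.2902 13.9939] v=[-2.6208 -0.0947]
Step 4: x=[6.6722 13.8624] v=[-3.0900 -0.6577]
Step 5: x=[6.1371 13.5404] v=[-2.6756 -1.6099]
Step 6: x=[5.8046 12.9939] v=[-1.6626 -2.7325]
Step 7: x=[5.6936 12.2571] v=[-0.5548 -3.6839]
Max displacement = 2.0800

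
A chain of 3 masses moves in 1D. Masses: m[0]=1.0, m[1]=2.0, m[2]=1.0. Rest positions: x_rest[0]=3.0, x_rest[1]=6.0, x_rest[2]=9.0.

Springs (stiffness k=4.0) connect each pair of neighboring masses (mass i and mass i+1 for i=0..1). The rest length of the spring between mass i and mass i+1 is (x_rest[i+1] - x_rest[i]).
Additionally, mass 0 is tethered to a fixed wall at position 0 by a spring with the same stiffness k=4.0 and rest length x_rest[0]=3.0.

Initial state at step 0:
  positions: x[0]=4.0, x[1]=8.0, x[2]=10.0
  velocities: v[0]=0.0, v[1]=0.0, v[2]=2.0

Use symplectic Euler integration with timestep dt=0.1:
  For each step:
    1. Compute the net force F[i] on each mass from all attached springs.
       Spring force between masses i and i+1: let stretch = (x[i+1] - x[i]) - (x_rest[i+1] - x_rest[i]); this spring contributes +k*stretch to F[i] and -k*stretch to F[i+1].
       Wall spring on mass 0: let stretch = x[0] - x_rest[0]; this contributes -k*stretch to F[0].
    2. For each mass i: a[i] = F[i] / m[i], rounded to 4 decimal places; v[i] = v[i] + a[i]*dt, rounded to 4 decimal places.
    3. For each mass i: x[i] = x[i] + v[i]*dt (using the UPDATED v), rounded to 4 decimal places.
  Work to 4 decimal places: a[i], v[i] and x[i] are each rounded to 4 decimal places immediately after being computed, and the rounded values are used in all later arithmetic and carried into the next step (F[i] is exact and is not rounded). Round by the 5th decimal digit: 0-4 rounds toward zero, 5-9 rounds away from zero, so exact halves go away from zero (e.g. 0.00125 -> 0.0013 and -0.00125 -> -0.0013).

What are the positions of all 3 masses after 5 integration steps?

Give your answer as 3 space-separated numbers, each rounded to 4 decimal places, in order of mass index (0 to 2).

Step 0: x=[4.0000 8.0000 10.0000] v=[0.0000 0.0000 2.0000]
Step 1: x=[4.0000 7.9600 10.2400] v=[0.0000 -0.4000 2.4000]
Step 2: x=[3.9984 7.8864 10.5088] v=[-0.0160 -0.7360 2.6880]
Step 3: x=[3.9924 7.7875 10.7927] v=[-0.0602 -0.9891 2.8390]
Step 4: x=[3.9785 7.6728 11.0764] v=[-0.1391 -1.1471 2.8369]
Step 5: x=[3.9532 7.5523 11.3440] v=[-0.2528 -1.2052 2.6755]

Answer: 3.9532 7.5523 11.3440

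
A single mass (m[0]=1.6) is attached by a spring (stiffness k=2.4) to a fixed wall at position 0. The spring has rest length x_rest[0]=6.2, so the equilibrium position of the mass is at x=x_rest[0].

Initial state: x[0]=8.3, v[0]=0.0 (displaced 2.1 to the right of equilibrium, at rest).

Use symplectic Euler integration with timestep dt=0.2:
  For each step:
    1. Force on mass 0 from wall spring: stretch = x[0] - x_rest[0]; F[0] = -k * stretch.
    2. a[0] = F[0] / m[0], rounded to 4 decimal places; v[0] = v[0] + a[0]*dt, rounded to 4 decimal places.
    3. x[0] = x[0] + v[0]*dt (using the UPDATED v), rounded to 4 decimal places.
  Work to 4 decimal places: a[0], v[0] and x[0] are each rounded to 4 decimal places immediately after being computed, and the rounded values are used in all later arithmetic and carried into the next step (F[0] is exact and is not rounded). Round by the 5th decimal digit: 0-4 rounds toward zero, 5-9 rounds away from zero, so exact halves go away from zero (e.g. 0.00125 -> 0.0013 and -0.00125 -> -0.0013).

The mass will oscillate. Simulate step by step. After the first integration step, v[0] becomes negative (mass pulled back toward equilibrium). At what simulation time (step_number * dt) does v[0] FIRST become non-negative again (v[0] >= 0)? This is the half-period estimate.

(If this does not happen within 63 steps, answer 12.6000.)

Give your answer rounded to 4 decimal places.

Step 0: x=[8.3000] v=[0.0000]
Step 1: x=[8.1740] v=[-0.6300]
Step 2: x=[7.9296] v=[-1.2222]
Step 3: x=[7.5814] v=[-1.7411]
Step 4: x=[7.1503] v=[-2.1555]
Step 5: x=[6.6622] v=[-2.4406]
Step 6: x=[6.1463] v=[-2.5793]
Step 7: x=[5.6337] v=[-2.5632]
Step 8: x=[5.1550] v=[-2.3933]
Step 9: x=[4.7390] v=[-2.0798]
Step 10: x=[4.4107] v=[-1.6415]
Step 11: x=[4.1898] v=[-1.1047]
Step 12: x=[4.0895] v=[-0.5016]
Step 13: x=[4.1158] v=[0.1316]
First v>=0 after going negative at step 13, time=2.6000

Answer: 2.6000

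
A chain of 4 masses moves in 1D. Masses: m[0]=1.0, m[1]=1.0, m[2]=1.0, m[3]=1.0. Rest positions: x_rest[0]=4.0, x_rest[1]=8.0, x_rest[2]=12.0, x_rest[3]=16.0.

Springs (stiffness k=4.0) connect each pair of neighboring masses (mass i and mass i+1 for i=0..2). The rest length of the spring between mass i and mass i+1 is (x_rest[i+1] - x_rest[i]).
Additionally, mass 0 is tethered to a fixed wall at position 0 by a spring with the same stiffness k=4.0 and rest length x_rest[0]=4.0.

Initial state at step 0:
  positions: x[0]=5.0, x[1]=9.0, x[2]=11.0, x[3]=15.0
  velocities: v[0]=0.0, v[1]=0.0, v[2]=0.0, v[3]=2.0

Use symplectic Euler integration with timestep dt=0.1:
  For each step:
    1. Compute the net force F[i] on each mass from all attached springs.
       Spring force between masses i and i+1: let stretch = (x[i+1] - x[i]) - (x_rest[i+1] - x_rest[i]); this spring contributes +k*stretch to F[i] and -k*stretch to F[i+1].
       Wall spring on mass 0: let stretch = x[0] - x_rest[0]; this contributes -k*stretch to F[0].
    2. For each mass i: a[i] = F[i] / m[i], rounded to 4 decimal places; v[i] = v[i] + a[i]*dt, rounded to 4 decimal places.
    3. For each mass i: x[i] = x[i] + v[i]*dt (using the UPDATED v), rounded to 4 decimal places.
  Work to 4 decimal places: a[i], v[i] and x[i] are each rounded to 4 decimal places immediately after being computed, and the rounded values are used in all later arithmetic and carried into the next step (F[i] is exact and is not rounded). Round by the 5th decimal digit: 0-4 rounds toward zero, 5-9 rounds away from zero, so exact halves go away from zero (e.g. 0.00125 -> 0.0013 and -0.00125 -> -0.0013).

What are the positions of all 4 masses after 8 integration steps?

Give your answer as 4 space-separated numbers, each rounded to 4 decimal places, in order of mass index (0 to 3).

Step 0: x=[5.0000 9.0000 11.0000 15.0000] v=[0.0000 0.0000 0.0000 2.0000]
Step 1: x=[4.9600 8.9200 11.0800 15.2000] v=[-0.4000 -0.8000 0.8000 2.0000]
Step 2: x=[4.8800 8.7680 11.2384 15.3952] v=[-0.8000 -1.5200 1.5840 1.9520]
Step 3: x=[4.7603 8.5593 11.4643 15.5841] v=[-1.1968 -2.0870 2.2586 1.8893]
Step 4: x=[4.6022 8.3148 11.7388 15.7682] v=[-1.5813 -2.4446 2.7445 1.8414]
Step 5: x=[4.4085 8.0588 12.0375 15.9512] v=[-1.9371 -2.5600 2.9867 1.8296]
Step 6: x=[4.1845 7.8159 12.3336 16.1376] v=[-2.2404 -2.4286 2.9607 1.8641]
Step 7: x=[3.9383 7.6085 12.6011 16.3319] v=[-2.4616 -2.0741 2.6752 1.9425]
Step 8: x=[3.6814 7.4540 12.8182 16.5369] v=[-2.5688 -1.5451 2.1705 2.0502]

Answer: 3.6814 7.4540 12.8182 16.5369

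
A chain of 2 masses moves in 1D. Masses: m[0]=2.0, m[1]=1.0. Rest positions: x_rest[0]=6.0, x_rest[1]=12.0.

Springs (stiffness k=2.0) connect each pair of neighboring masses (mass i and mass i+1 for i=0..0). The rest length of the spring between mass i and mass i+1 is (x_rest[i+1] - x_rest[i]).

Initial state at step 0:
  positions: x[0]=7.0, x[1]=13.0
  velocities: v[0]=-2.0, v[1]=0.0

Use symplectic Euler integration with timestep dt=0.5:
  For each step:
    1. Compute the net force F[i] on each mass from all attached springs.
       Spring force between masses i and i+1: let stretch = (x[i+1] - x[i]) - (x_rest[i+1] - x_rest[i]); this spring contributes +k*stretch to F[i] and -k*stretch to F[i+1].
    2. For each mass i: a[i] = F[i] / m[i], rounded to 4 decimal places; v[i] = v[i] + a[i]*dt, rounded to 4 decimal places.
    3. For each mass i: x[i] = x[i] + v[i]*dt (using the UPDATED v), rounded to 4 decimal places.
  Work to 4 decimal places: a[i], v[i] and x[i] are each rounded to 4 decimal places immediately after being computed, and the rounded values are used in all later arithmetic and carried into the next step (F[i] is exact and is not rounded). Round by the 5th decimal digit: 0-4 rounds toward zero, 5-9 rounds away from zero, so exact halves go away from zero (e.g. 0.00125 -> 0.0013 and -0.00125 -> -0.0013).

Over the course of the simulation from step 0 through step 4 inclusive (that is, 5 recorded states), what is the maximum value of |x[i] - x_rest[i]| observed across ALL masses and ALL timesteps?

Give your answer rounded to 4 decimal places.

Step 0: x=[7.0000 13.0000] v=[-2.0000 0.0000]
Step 1: x=[6.0000 13.0000] v=[-2.0000 0.0000]
Step 2: x=[5.2500 12.5000] v=[-1.5000 -1.0000]
Step 3: x=[4.8125 11.3750] v=[-0.8750 -2.2500]
Step 4: x=[4.5156 9.9688] v=[-0.5938 -2.8125]
Max displacement = 2.0312

Answer: 2.0312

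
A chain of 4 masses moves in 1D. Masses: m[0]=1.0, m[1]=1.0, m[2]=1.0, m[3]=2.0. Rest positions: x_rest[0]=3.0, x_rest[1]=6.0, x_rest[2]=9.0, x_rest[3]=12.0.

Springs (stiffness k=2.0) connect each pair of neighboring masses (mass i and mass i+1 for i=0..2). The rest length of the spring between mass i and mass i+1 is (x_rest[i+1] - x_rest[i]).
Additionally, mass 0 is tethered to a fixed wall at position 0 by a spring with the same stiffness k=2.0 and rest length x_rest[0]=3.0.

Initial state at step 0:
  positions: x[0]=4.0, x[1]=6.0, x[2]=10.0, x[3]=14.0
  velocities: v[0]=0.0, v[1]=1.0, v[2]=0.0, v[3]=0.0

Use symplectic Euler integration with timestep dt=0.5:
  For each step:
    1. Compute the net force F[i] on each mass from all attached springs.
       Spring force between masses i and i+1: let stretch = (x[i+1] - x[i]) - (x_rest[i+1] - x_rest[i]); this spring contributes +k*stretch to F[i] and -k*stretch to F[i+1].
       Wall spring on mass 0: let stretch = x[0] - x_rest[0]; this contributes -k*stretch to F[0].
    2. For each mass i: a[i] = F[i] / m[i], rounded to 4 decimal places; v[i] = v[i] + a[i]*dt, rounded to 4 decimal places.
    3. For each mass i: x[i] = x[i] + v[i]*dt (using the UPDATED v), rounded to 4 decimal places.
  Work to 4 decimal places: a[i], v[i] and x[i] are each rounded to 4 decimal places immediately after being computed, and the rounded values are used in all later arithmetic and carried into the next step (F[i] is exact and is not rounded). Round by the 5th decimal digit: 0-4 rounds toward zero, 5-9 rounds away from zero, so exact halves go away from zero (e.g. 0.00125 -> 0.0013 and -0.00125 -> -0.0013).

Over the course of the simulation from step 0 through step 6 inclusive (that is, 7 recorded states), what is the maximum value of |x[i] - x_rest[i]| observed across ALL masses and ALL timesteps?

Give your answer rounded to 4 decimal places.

Answer: 2.2813

Derivation:
Step 0: x=[4.0000 6.0000 10.0000 14.0000] v=[0.0000 1.0000 0.0000 0.0000]
Step 1: x=[3.0000 7.5000 10.0000 13.7500] v=[-2.0000 3.0000 0.0000 -0.5000]
Step 2: x=[2.7500 8.0000 10.6250 13.3125] v=[-0.5000 1.0000 1.2500 -0.8750]
Step 3: x=[3.7500 7.1875 11.2813 12.9531] v=[2.0000 -1.6250 1.3125 -0.7188]
Step 4: x=[4.5938 6.7032 10.7266 12.9258] v=[1.6875 -0.9687 -1.1095 -0.0547]
Step 5: x=[4.1954 7.1759 9.2598 13.0987] v=[-0.7969 0.9453 -2.9337 0.3457]
Step 6: x=[3.1895 7.2003 8.6705 13.0618] v=[-2.0118 0.0487 -1.1787 -0.0738]
Max displacement = 2.2813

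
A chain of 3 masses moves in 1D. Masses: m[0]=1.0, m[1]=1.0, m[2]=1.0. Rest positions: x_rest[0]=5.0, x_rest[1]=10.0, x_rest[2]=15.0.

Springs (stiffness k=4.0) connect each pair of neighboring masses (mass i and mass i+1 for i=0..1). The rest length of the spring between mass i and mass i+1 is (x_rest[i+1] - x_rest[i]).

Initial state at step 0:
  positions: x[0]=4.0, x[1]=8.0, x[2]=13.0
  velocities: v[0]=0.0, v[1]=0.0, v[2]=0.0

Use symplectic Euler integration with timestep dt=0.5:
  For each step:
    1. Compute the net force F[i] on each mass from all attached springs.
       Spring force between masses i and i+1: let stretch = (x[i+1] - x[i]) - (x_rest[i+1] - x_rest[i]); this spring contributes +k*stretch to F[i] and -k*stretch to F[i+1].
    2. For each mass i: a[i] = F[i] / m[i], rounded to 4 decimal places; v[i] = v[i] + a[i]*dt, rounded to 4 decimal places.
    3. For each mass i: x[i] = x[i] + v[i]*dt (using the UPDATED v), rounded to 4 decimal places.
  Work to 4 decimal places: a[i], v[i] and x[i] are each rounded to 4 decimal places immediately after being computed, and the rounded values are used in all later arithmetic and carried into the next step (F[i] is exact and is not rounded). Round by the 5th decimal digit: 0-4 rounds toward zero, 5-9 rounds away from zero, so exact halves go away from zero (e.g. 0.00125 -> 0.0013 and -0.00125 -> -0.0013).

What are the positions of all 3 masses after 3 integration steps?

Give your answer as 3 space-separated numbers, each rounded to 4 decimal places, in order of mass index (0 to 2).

Answer: 3.0000 8.0000 14.0000

Derivation:
Step 0: x=[4.0000 8.0000 13.0000] v=[0.0000 0.0000 0.0000]
Step 1: x=[3.0000 9.0000 13.0000] v=[-2.0000 2.0000 0.0000]
Step 2: x=[3.0000 8.0000 14.0000] v=[0.0000 -2.0000 2.0000]
Step 3: x=[3.0000 8.0000 14.0000] v=[0.0000 0.0000 0.0000]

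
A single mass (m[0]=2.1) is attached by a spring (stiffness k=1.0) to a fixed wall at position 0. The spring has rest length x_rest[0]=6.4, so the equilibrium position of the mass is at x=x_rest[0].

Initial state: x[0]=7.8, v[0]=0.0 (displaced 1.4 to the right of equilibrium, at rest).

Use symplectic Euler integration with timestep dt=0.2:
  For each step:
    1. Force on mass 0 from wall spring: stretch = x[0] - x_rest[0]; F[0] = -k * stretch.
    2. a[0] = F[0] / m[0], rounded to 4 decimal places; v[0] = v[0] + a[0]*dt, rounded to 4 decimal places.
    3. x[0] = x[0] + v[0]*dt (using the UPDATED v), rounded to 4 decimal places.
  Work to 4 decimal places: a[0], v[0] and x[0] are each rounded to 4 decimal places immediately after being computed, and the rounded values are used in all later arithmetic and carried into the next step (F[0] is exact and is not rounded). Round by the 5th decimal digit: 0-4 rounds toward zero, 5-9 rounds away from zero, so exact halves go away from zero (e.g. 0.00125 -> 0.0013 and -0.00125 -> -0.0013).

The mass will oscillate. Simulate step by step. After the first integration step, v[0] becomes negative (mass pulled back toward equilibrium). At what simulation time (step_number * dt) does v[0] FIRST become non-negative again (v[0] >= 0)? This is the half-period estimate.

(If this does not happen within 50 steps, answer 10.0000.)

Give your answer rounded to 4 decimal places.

Answer: 4.6000

Derivation:
Step 0: x=[7.8000] v=[0.0000]
Step 1: x=[7.7733] v=[-0.1333]
Step 2: x=[7.7205] v=[-0.2641]
Step 3: x=[7.6425] v=[-0.3899]
Step 4: x=[7.5409] v=[-0.5082]
Step 5: x=[7.4175] v=[-0.6169]
Step 6: x=[7.2747] v=[-0.7138]
Step 7: x=[7.1153] v=[-0.7971]
Step 8: x=[6.9423] v=[-0.8652]
Step 9: x=[6.7589] v=[-0.9168]
Step 10: x=[6.5687] v=[-0.9510]
Step 11: x=[6.3753] v=[-0.9671]
Step 12: x=[6.1824] v=[-0.9647]
Step 13: x=[5.9936] v=[-0.9440]
Step 14: x=[5.8125] v=[-0.9053]
Step 15: x=[5.6426] v=[-0.8493]
Step 16: x=[5.4872] v=[-0.7772]
Step 17: x=[5.3491] v=[-0.6903]
Step 18: x=[5.2311] v=[-0.5902]
Step 19: x=[5.1353] v=[-0.4789]
Step 20: x=[5.0636] v=[-0.3585]
Step 21: x=[5.0174] v=[-0.2312]
Step 22: x=[4.9975] v=[-0.0995]
Step 23: x=[5.0043] v=[0.0341]
First v>=0 after going negative at step 23, time=4.6000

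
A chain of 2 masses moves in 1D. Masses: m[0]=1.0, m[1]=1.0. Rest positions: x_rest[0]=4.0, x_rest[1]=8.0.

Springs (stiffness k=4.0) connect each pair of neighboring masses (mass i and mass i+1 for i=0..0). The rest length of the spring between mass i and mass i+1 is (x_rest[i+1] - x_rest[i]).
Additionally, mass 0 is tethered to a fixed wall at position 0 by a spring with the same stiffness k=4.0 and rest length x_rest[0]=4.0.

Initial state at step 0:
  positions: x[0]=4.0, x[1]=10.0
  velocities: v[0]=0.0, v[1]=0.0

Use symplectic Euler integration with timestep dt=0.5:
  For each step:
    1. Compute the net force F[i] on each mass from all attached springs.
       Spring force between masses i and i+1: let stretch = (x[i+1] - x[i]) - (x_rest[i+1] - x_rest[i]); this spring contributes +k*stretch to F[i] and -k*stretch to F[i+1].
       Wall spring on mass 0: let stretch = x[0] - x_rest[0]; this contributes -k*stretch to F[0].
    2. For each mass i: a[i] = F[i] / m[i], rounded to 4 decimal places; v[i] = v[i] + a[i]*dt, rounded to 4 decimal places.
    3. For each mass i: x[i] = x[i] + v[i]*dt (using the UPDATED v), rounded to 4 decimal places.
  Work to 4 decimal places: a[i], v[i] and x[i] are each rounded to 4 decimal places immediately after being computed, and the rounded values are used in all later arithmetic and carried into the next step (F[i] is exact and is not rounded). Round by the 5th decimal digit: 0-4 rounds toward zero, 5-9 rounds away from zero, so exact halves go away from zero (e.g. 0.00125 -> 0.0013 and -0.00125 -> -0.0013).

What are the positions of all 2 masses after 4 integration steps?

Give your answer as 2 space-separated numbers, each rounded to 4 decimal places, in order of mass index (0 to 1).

Answer: 4.0000 6.0000

Derivation:
Step 0: x=[4.0000 10.0000] v=[0.0000 0.0000]
Step 1: x=[6.0000 8.0000] v=[4.0000 -4.0000]
Step 2: x=[4.0000 8.0000] v=[-4.0000 0.0000]
Step 3: x=[2.0000 8.0000] v=[-4.0000 0.0000]
Step 4: x=[4.0000 6.0000] v=[4.0000 -4.0000]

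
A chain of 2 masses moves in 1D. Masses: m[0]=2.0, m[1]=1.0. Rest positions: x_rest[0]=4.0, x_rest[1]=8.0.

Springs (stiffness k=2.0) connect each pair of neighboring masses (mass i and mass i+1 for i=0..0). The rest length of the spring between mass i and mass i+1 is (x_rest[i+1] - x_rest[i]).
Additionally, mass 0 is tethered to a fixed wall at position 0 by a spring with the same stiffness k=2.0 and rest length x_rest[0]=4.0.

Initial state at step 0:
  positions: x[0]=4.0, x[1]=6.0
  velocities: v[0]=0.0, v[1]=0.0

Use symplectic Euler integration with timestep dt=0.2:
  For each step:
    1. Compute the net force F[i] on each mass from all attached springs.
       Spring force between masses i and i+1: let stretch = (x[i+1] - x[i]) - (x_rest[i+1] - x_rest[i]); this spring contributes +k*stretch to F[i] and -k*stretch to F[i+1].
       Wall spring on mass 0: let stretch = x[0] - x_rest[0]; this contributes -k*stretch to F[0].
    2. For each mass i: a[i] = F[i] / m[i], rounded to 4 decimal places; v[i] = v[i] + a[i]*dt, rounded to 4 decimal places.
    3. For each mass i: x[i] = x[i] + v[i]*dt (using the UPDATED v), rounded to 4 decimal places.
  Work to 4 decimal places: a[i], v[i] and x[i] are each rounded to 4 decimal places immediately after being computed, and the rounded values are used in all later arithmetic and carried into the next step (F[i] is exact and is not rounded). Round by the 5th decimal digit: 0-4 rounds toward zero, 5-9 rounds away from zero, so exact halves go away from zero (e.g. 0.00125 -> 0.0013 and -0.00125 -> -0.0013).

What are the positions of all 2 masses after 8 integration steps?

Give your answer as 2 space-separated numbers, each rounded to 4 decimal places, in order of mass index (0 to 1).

Step 0: x=[4.0000 6.0000] v=[0.0000 0.0000]
Step 1: x=[3.9200 6.1600] v=[-0.4000 0.8000]
Step 2: x=[3.7728 6.4608] v=[-0.7360 1.5040]
Step 3: x=[3.5822 6.8666] v=[-0.9530 2.0288]
Step 4: x=[3.3797 7.3296] v=[-1.0126 2.3150]
Step 5: x=[3.2000 7.7966] v=[-0.8986 2.3350]
Step 6: x=[3.0761 8.2159] v=[-0.6193 2.0964]
Step 7: x=[3.0348 8.5440] v=[-0.2066 1.6405]
Step 8: x=[3.0925 8.7514] v=[0.2883 1.0368]

Answer: 3.0925 8.7514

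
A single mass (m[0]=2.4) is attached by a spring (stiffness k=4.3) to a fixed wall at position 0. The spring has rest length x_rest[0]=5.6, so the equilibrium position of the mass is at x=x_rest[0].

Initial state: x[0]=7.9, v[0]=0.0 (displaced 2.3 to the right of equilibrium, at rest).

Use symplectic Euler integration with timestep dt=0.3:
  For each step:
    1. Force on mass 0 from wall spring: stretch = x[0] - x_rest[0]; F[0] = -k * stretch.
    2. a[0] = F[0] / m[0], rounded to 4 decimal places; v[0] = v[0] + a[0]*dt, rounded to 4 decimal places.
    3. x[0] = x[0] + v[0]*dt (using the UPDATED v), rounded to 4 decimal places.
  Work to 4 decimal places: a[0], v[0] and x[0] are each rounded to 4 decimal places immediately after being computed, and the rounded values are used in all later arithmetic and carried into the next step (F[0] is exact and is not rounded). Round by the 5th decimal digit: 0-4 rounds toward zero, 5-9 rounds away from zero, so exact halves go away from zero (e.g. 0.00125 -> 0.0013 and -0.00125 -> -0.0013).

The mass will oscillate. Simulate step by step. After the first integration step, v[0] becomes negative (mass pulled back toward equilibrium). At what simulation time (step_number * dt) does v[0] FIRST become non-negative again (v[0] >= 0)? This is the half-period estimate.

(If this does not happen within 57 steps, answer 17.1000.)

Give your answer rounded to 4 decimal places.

Step 0: x=[7.9000] v=[0.0000]
Step 1: x=[7.5291] v=[-1.2362]
Step 2: x=[6.8472] v=[-2.2731]
Step 3: x=[5.9642] v=[-2.9435]
Step 4: x=[5.0224] v=[-3.1393]
Step 5: x=[4.1738] v=[-2.8288]
Step 6: x=[3.5551] v=[-2.0622]
Step 7: x=[3.2662] v=[-0.9631]
Step 8: x=[3.3536] v=[0.2913]
First v>=0 after going negative at step 8, time=2.4000

Answer: 2.4000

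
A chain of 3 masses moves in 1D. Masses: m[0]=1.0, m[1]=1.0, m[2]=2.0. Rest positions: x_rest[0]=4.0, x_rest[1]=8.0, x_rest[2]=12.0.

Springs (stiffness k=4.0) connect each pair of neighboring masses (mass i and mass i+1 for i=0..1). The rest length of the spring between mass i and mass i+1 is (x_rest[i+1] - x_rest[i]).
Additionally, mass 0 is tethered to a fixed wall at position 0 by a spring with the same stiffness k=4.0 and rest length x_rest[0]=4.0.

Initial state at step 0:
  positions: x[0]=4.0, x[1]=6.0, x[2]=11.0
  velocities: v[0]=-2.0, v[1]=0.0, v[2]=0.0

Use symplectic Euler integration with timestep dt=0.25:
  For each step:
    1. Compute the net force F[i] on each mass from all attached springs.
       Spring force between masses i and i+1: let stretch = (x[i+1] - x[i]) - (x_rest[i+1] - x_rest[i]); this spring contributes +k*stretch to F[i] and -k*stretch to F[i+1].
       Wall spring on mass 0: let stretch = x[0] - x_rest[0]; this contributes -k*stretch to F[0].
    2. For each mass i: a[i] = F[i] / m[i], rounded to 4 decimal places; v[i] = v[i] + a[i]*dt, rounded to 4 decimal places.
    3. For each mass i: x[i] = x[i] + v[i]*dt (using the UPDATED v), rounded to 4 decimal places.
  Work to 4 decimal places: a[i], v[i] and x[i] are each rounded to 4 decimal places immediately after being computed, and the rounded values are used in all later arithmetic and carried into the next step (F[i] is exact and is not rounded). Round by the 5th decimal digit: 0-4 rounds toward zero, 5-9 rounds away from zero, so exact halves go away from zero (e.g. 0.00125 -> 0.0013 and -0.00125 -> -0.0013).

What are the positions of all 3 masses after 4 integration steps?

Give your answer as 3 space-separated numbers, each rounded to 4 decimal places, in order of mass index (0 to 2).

Step 0: x=[4.0000 6.0000 11.0000] v=[-2.0000 0.0000 0.0000]
Step 1: x=[3.0000 6.7500 10.8750] v=[-4.0000 3.0000 -0.5000]
Step 2: x=[2.1875 7.5938 10.7344] v=[-3.2500 3.3750 -0.5625]
Step 3: x=[2.1797 7.8711 10.7012] v=[-0.0312 1.1093 -0.1328]
Step 4: x=[3.0498 7.4331 10.8143] v=[3.4805 -1.7520 0.4522]

Answer: 3.0498 7.4331 10.8143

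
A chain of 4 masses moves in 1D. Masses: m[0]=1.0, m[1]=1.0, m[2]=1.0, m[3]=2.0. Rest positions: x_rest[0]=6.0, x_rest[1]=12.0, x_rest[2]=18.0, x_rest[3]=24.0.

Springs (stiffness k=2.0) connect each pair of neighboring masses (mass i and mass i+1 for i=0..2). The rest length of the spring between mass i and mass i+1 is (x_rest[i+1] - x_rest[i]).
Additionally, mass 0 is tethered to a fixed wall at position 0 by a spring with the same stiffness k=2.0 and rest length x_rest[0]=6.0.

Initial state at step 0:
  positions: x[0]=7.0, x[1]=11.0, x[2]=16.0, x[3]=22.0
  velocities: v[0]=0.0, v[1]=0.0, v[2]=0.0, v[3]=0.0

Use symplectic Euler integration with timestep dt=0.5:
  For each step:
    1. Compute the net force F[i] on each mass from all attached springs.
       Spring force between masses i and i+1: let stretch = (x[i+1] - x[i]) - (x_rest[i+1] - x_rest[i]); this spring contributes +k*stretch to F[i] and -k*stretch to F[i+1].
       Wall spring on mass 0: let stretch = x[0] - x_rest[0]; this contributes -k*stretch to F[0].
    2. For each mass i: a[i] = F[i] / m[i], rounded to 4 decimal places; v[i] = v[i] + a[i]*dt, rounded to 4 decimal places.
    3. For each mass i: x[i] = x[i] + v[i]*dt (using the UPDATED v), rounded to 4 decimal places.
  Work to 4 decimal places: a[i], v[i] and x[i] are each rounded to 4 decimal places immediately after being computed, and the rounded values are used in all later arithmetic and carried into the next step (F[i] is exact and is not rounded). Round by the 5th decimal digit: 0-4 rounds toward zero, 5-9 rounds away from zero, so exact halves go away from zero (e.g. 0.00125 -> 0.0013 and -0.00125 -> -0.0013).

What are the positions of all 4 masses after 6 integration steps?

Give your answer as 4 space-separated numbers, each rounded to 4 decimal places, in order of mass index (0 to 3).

Step 0: x=[7.0000 11.0000 16.0000 22.0000] v=[0.0000 0.0000 0.0000 0.0000]
Step 1: x=[5.5000 11.5000 16.5000 22.0000] v=[-3.0000 1.0000 1.0000 0.0000]
Step 2: x=[4.2500 11.5000 17.2500 22.1250] v=[-2.5000 0.0000 1.5000 0.2500]
Step 3: x=[4.5000 10.7500 17.5625 22.5313] v=[0.5000 -1.5000 0.6250 0.8125]
Step 4: x=[5.6250 10.2813 16.9532 23.1954] v=[2.2500 -0.9375 -1.2187 1.3281]
Step 5: x=[6.2657 10.8204 16.1290 23.7989] v=[1.2813 1.0781 -1.6484 1.2070]
Step 6: x=[6.0509 11.7364 16.4855 23.9850] v=[-0.4297 1.8320 0.7129 0.3721]

Answer: 6.0509 11.7364 16.4855 23.9850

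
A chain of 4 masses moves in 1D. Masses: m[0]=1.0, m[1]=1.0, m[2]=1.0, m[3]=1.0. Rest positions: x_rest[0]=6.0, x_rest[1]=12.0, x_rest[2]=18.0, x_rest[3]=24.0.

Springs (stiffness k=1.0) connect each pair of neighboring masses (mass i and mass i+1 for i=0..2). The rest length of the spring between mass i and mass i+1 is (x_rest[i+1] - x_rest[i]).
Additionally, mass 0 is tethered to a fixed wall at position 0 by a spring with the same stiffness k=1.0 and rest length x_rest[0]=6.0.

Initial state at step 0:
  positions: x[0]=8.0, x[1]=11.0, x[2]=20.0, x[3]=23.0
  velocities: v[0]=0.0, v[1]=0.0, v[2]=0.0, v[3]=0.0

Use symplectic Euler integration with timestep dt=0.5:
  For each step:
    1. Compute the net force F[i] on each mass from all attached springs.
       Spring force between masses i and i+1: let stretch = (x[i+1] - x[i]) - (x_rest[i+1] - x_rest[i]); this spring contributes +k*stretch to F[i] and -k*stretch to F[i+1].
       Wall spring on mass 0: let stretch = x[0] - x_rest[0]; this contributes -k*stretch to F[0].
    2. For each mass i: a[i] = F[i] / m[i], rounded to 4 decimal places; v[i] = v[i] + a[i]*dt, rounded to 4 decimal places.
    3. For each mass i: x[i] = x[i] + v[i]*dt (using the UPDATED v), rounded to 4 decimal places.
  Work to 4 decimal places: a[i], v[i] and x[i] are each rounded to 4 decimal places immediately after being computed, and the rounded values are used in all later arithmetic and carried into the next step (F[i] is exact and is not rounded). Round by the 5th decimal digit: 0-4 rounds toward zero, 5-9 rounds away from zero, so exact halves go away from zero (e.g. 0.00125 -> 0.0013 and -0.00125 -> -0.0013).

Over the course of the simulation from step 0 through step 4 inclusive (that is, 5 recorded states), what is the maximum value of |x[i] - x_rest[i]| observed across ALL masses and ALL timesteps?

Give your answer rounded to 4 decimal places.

Answer: 2.1094

Derivation:
Step 0: x=[8.0000 11.0000 20.0000 23.0000] v=[0.0000 0.0000 0.0000 0.0000]
Step 1: x=[6.7500 12.5000 18.5000 23.7500] v=[-2.5000 3.0000 -3.0000 1.5000]
Step 2: x=[5.2500 14.0625 16.8125 24.6875] v=[-3.0000 3.1250 -3.3750 1.8750]
Step 3: x=[4.6406 14.1094 16.4063 25.1563] v=[-1.2188 0.0938 -0.8125 0.9375]
Step 4: x=[5.2383 12.3633 17.6134 24.9376] v=[1.1953 -3.4922 2.4141 -0.4375]
Max displacement = 2.1094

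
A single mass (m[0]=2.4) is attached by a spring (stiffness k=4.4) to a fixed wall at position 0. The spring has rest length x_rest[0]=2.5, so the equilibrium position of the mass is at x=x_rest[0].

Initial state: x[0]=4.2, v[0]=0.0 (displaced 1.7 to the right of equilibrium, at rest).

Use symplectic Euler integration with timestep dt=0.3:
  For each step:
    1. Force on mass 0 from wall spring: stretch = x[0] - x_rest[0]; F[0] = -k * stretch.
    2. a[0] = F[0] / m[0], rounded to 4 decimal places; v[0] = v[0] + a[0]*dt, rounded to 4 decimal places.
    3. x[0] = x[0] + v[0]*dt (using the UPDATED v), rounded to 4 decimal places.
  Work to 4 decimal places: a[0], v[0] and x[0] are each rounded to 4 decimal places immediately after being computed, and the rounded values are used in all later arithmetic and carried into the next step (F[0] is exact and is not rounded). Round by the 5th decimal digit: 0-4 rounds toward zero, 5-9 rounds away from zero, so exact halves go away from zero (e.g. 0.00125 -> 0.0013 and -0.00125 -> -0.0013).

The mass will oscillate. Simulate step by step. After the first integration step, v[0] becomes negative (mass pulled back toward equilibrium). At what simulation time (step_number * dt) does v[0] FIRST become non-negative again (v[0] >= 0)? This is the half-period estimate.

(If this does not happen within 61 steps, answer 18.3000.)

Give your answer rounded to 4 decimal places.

Step 0: x=[4.2000] v=[0.0000]
Step 1: x=[3.9195] v=[-0.9350]
Step 2: x=[3.4048] v=[-1.7157]
Step 3: x=[2.7408] v=[-2.2133]
Step 4: x=[2.0371] v=[-2.3458]
Step 5: x=[1.4097] v=[-2.0912]
Step 6: x=[0.9623] v=[-1.4915]
Step 7: x=[0.7686] v=[-0.6458]
Step 8: x=[0.8606] v=[0.3065]
First v>=0 after going negative at step 8, time=2.4000

Answer: 2.4000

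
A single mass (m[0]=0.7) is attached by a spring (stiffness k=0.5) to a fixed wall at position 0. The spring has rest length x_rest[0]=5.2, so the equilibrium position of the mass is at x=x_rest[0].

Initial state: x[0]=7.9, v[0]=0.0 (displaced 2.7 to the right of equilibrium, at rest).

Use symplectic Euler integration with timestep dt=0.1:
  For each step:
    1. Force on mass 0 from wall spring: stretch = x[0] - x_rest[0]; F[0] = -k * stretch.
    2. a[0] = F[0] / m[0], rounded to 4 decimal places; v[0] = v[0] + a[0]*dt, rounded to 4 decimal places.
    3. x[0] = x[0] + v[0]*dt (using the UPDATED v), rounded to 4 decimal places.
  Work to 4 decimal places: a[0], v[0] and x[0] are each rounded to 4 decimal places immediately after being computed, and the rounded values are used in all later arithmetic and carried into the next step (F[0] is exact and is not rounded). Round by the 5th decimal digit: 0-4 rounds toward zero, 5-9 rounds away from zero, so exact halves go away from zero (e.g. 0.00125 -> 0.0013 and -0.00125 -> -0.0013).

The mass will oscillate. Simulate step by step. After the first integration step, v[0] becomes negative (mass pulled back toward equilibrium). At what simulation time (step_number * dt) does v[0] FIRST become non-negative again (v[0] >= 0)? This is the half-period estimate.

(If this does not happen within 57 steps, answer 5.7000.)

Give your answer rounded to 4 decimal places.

Answer: 3.8000

Derivation:
Step 0: x=[7.9000] v=[0.0000]
Step 1: x=[7.8807] v=[-0.1929]
Step 2: x=[7.8423] v=[-0.3844]
Step 3: x=[7.7850] v=[-0.5731]
Step 4: x=[7.7092] v=[-0.7577]
Step 5: x=[7.6155] v=[-0.9369]
Step 6: x=[7.5046] v=[-1.1094]
Step 7: x=[7.3772] v=[-1.2740]
Step 8: x=[7.2343] v=[-1.4295]
Step 9: x=[7.0768] v=[-1.5748]
Step 10: x=[6.9059] v=[-1.7089]
Step 11: x=[6.7228] v=[-1.8308]
Step 12: x=[6.5288] v=[-1.9396]
Step 13: x=[6.3254] v=[-2.0345]
Step 14: x=[6.1139] v=[-2.1149]
Step 15: x=[5.8959] v=[-2.1802]
Step 16: x=[5.6729] v=[-2.2299]
Step 17: x=[5.4465] v=[-2.2637]
Step 18: x=[5.2184] v=[-2.2813]
Step 19: x=[4.9901] v=[-2.2826]
Step 20: x=[4.7633] v=[-2.2676]
Step 21: x=[4.5397] v=[-2.2364]
Step 22: x=[4.3208] v=[-2.1892]
Step 23: x=[4.1082] v=[-2.1264]
Step 24: x=[3.9034] v=[-2.0484]
Step 25: x=[3.7078] v=[-1.9558]
Step 26: x=[3.5229] v=[-1.8492]
Step 27: x=[3.3500] v=[-1.7294]
Step 28: x=[3.1903] v=[-1.5973]
Step 29: x=[3.0449] v=[-1.4538]
Step 30: x=[2.9149] v=[-1.2999]
Step 31: x=[2.8012] v=[-1.1367]
Step 32: x=[2.7047] v=[-0.9654]
Step 33: x=[2.6260] v=[-0.7872]
Step 34: x=[2.5657] v=[-0.6033]
Step 35: x=[2.5242] v=[-0.4151]
Step 36: x=[2.5018] v=[-0.2240]
Step 37: x=[2.4987] v=[-0.0313]
Step 38: x=[2.5149] v=[0.1617]
First v>=0 after going negative at step 38, time=3.8000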